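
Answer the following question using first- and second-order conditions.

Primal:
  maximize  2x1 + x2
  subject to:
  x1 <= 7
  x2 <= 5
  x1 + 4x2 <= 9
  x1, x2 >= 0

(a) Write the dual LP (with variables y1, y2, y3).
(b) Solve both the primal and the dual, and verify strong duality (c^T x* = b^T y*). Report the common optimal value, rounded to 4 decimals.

The standard primal-dual pair for 'max c^T x s.t. A x <= b, x >= 0' is:
  Dual:  min b^T y  s.t.  A^T y >= c,  y >= 0.

So the dual LP is:
  minimize  7y1 + 5y2 + 9y3
  subject to:
    y1 + y3 >= 2
    y2 + 4y3 >= 1
    y1, y2, y3 >= 0

Solving the primal: x* = (7, 0.5).
  primal value c^T x* = 14.5.
Solving the dual: y* = (1.75, 0, 0.25).
  dual value b^T y* = 14.5.
Strong duality: c^T x* = b^T y*. Confirmed.

14.5


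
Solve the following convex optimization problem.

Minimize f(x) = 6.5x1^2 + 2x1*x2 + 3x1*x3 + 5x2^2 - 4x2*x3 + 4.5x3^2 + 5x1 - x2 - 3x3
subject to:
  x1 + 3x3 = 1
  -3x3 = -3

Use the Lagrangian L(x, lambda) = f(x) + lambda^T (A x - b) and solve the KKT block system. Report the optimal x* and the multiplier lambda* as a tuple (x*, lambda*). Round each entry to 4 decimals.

Form the Lagrangian:
  L(x, lambda) = (1/2) x^T Q x + c^T x + lambda^T (A x - b)
Stationarity (grad_x L = 0): Q x + c + A^T lambda = 0.
Primal feasibility: A x = b.

This gives the KKT block system:
  [ Q   A^T ] [ x     ]   [-c ]
  [ A    0  ] [ lambda ] = [ b ]

Solving the linear system:
  x*      = (-2, 0.9, 1)
  lambda* = (16.2, 15)
  f(x*)   = 7.45

x* = (-2, 0.9, 1), lambda* = (16.2, 15)


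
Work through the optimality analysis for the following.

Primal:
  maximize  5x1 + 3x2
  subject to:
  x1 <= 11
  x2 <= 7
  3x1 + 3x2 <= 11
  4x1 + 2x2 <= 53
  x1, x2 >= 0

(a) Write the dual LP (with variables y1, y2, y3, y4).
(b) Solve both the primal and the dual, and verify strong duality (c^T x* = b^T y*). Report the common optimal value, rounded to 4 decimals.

The standard primal-dual pair for 'max c^T x s.t. A x <= b, x >= 0' is:
  Dual:  min b^T y  s.t.  A^T y >= c,  y >= 0.

So the dual LP is:
  minimize  11y1 + 7y2 + 11y3 + 53y4
  subject to:
    y1 + 3y3 + 4y4 >= 5
    y2 + 3y3 + 2y4 >= 3
    y1, y2, y3, y4 >= 0

Solving the primal: x* = (3.6667, 0).
  primal value c^T x* = 18.3333.
Solving the dual: y* = (0, 0, 1.6667, 0).
  dual value b^T y* = 18.3333.
Strong duality: c^T x* = b^T y*. Confirmed.

18.3333


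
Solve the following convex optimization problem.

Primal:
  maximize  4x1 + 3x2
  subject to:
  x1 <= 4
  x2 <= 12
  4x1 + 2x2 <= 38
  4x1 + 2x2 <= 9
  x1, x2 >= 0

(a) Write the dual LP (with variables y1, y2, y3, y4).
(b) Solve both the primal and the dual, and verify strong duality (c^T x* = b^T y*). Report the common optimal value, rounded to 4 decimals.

The standard primal-dual pair for 'max c^T x s.t. A x <= b, x >= 0' is:
  Dual:  min b^T y  s.t.  A^T y >= c,  y >= 0.

So the dual LP is:
  minimize  4y1 + 12y2 + 38y3 + 9y4
  subject to:
    y1 + 4y3 + 4y4 >= 4
    y2 + 2y3 + 2y4 >= 3
    y1, y2, y3, y4 >= 0

Solving the primal: x* = (0, 4.5).
  primal value c^T x* = 13.5.
Solving the dual: y* = (0, 0, 0, 1.5).
  dual value b^T y* = 13.5.
Strong duality: c^T x* = b^T y*. Confirmed.

13.5


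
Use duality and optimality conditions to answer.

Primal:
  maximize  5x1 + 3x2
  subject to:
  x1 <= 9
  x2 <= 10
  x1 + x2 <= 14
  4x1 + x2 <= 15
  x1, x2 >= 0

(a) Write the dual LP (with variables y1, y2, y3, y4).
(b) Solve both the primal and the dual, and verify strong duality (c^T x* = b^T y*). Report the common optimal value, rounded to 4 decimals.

The standard primal-dual pair for 'max c^T x s.t. A x <= b, x >= 0' is:
  Dual:  min b^T y  s.t.  A^T y >= c,  y >= 0.

So the dual LP is:
  minimize  9y1 + 10y2 + 14y3 + 15y4
  subject to:
    y1 + y3 + 4y4 >= 5
    y2 + y3 + y4 >= 3
    y1, y2, y3, y4 >= 0

Solving the primal: x* = (1.25, 10).
  primal value c^T x* = 36.25.
Solving the dual: y* = (0, 1.75, 0, 1.25).
  dual value b^T y* = 36.25.
Strong duality: c^T x* = b^T y*. Confirmed.

36.25


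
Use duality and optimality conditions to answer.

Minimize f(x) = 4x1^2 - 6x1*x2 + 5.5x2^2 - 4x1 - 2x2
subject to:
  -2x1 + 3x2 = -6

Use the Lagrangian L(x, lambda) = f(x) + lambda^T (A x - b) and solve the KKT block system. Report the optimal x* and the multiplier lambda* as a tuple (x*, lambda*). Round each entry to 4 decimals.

Form the Lagrangian:
  L(x, lambda) = (1/2) x^T Q x + c^T x + lambda^T (A x - b)
Stationarity (grad_x L = 0): Q x + c + A^T lambda = 0.
Primal feasibility: A x = b.

This gives the KKT block system:
  [ Q   A^T ] [ x     ]   [-c ]
  [ A    0  ] [ lambda ] = [ b ]

Solving the linear system:
  x*      = (1.6364, -0.9091)
  lambda* = (7.2727)
  f(x*)   = 19.4545

x* = (1.6364, -0.9091), lambda* = (7.2727)


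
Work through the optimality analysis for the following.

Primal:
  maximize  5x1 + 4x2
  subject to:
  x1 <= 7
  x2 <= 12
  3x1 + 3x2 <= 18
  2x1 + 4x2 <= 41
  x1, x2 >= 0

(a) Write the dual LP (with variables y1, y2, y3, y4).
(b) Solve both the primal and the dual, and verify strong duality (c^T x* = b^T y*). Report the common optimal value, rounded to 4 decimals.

The standard primal-dual pair for 'max c^T x s.t. A x <= b, x >= 0' is:
  Dual:  min b^T y  s.t.  A^T y >= c,  y >= 0.

So the dual LP is:
  minimize  7y1 + 12y2 + 18y3 + 41y4
  subject to:
    y1 + 3y3 + 2y4 >= 5
    y2 + 3y3 + 4y4 >= 4
    y1, y2, y3, y4 >= 0

Solving the primal: x* = (6, 0).
  primal value c^T x* = 30.
Solving the dual: y* = (0, 0, 1.6667, 0).
  dual value b^T y* = 30.
Strong duality: c^T x* = b^T y*. Confirmed.

30


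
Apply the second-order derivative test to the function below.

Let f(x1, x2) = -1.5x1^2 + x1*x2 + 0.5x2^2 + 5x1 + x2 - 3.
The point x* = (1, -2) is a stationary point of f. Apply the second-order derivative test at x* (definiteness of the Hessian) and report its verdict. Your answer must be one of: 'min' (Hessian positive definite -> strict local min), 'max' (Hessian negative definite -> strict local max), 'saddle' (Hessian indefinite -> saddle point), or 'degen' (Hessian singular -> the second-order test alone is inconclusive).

Compute the Hessian H = grad^2 f:
  H = [[-3, 1], [1, 1]]
Verify stationarity: grad f(x*) = H x* + g = (0, 0).
Eigenvalues of H: -3.2361, 1.2361.
Eigenvalues have mixed signs, so H is indefinite -> x* is a saddle point.

saddle


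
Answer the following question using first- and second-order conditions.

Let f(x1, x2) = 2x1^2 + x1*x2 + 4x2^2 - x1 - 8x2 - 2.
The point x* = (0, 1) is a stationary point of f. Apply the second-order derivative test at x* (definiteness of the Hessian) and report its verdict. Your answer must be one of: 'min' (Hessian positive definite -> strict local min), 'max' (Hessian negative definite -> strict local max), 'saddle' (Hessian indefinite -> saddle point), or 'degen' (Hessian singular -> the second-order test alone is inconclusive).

Compute the Hessian H = grad^2 f:
  H = [[4, 1], [1, 8]]
Verify stationarity: grad f(x*) = H x* + g = (0, 0).
Eigenvalues of H: 3.7639, 8.2361.
Both eigenvalues > 0, so H is positive definite -> x* is a strict local min.

min


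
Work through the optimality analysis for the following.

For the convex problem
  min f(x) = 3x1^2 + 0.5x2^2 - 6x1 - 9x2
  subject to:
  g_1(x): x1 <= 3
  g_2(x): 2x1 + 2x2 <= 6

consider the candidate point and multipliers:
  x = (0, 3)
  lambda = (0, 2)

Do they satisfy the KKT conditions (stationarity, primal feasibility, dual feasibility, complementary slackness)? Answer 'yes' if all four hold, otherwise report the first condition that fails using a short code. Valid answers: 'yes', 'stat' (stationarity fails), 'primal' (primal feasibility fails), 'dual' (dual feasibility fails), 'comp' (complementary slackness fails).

Gradient of f: grad f(x) = Q x + c = (-6, -6)
Constraint values g_i(x) = a_i^T x - b_i:
  g_1((0, 3)) = -3
  g_2((0, 3)) = 0
Stationarity residual: grad f(x) + sum_i lambda_i a_i = (-2, -2)
  -> stationarity FAILS
Primal feasibility (all g_i <= 0): OK
Dual feasibility (all lambda_i >= 0): OK
Complementary slackness (lambda_i * g_i(x) = 0 for all i): OK

Verdict: the first failing condition is stationarity -> stat.

stat


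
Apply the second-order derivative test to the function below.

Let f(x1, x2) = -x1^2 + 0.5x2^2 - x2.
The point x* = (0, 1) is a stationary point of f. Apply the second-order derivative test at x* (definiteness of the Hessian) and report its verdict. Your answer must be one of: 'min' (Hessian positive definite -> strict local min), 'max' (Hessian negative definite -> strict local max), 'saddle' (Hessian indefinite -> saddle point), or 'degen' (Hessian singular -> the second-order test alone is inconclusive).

Compute the Hessian H = grad^2 f:
  H = [[-2, 0], [0, 1]]
Verify stationarity: grad f(x*) = H x* + g = (0, 0).
Eigenvalues of H: -2, 1.
Eigenvalues have mixed signs, so H is indefinite -> x* is a saddle point.

saddle


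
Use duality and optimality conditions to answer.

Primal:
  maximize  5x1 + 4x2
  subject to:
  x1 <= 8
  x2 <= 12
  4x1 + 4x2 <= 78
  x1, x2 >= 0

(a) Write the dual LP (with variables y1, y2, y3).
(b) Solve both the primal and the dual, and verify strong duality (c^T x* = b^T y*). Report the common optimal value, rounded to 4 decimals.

The standard primal-dual pair for 'max c^T x s.t. A x <= b, x >= 0' is:
  Dual:  min b^T y  s.t.  A^T y >= c,  y >= 0.

So the dual LP is:
  minimize  8y1 + 12y2 + 78y3
  subject to:
    y1 + 4y3 >= 5
    y2 + 4y3 >= 4
    y1, y2, y3 >= 0

Solving the primal: x* = (8, 11.5).
  primal value c^T x* = 86.
Solving the dual: y* = (1, 0, 1).
  dual value b^T y* = 86.
Strong duality: c^T x* = b^T y*. Confirmed.

86


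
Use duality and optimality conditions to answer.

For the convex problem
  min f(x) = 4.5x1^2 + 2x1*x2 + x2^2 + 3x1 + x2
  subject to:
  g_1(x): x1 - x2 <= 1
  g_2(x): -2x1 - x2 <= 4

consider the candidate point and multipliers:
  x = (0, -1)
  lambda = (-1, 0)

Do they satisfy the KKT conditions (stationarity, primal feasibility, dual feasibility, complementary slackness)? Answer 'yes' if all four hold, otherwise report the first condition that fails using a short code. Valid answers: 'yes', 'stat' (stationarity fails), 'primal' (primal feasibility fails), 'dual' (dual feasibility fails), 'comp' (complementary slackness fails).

Gradient of f: grad f(x) = Q x + c = (1, -1)
Constraint values g_i(x) = a_i^T x - b_i:
  g_1((0, -1)) = 0
  g_2((0, -1)) = -3
Stationarity residual: grad f(x) + sum_i lambda_i a_i = (0, 0)
  -> stationarity OK
Primal feasibility (all g_i <= 0): OK
Dual feasibility (all lambda_i >= 0): FAILS
Complementary slackness (lambda_i * g_i(x) = 0 for all i): OK

Verdict: the first failing condition is dual_feasibility -> dual.

dual


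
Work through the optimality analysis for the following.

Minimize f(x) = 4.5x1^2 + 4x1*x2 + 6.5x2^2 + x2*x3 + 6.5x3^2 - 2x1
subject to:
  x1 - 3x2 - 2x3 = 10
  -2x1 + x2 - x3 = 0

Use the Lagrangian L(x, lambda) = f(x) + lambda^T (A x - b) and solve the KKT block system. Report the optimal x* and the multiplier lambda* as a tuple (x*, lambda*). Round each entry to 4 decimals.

Form the Lagrangian:
  L(x, lambda) = (1/2) x^T Q x + c^T x + lambda^T (A x - b)
Stationarity (grad_x L = 0): Q x + c + A^T lambda = 0.
Primal feasibility: A x = b.

This gives the KKT block system:
  [ Q   A^T ] [ x     ]   [-c ]
  [ A    0  ] [ lambda ] = [ b ]

Solving the linear system:
  x*      = (0.2439, -1.7561, -2.2439)
  lambda* = (-11.0049, -8.9171)
  f(x*)   = 54.7805

x* = (0.2439, -1.7561, -2.2439), lambda* = (-11.0049, -8.9171)


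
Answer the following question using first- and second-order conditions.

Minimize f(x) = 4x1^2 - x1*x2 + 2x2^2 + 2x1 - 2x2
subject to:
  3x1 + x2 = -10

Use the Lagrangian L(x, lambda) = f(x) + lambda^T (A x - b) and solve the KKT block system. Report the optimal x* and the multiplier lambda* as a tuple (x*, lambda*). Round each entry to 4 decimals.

Form the Lagrangian:
  L(x, lambda) = (1/2) x^T Q x + c^T x + lambda^T (A x - b)
Stationarity (grad_x L = 0): Q x + c + A^T lambda = 0.
Primal feasibility: A x = b.

This gives the KKT block system:
  [ Q   A^T ] [ x     ]   [-c ]
  [ A    0  ] [ lambda ] = [ b ]

Solving the linear system:
  x*      = (-2.76, -1.72)
  lambda* = (6.12)
  f(x*)   = 29.56

x* = (-2.76, -1.72), lambda* = (6.12)


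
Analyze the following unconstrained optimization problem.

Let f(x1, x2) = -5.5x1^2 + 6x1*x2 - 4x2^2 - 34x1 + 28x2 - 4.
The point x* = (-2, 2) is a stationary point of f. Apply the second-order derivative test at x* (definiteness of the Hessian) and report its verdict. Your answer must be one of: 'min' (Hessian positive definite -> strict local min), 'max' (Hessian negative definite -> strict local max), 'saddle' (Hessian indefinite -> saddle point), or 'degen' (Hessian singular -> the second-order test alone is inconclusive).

Compute the Hessian H = grad^2 f:
  H = [[-11, 6], [6, -8]]
Verify stationarity: grad f(x*) = H x* + g = (0, 0).
Eigenvalues of H: -15.6847, -3.3153.
Both eigenvalues < 0, so H is negative definite -> x* is a strict local max.

max


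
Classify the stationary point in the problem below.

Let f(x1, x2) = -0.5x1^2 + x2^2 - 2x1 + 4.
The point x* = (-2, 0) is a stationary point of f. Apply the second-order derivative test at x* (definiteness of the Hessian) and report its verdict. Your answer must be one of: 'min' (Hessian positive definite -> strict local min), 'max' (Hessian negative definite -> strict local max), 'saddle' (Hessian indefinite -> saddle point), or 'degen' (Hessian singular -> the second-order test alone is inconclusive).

Compute the Hessian H = grad^2 f:
  H = [[-1, 0], [0, 2]]
Verify stationarity: grad f(x*) = H x* + g = (0, 0).
Eigenvalues of H: -1, 2.
Eigenvalues have mixed signs, so H is indefinite -> x* is a saddle point.

saddle


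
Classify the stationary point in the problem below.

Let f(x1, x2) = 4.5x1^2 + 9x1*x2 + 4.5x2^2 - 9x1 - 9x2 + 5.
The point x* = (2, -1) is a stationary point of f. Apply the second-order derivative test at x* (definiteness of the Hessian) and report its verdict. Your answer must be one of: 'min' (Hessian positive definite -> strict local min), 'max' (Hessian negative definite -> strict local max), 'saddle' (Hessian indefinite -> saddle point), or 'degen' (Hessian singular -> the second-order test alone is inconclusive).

Compute the Hessian H = grad^2 f:
  H = [[9, 9], [9, 9]]
Verify stationarity: grad f(x*) = H x* + g = (0, 0).
Eigenvalues of H: 0, 18.
H has a zero eigenvalue (singular; positive semidefinite but not definite), so H is neither positive definite, negative definite, nor indefinite. The second-order test alone is inconclusive -> degen.
(Indeed, f is constant along the null direction of H through x*, so x* is not a strict local extremum.)

degen


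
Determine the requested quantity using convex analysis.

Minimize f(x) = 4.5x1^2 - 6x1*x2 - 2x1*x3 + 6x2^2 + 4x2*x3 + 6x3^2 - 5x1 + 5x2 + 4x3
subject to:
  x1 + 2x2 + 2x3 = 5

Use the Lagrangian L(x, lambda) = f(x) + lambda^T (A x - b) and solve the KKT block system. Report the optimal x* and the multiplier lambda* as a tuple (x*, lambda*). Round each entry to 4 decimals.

Form the Lagrangian:
  L(x, lambda) = (1/2) x^T Q x + c^T x + lambda^T (A x - b)
Stationarity (grad_x L = 0): Q x + c + A^T lambda = 0.
Primal feasibility: A x = b.

This gives the KKT block system:
  [ Q   A^T ] [ x     ]   [-c ]
  [ A    0  ] [ lambda ] = [ b ]

Solving the linear system:
  x*      = (1.9286, 1.1875, 0.3482)
  lambda* = (-4.5357)
  f(x*)   = 10.183

x* = (1.9286, 1.1875, 0.3482), lambda* = (-4.5357)


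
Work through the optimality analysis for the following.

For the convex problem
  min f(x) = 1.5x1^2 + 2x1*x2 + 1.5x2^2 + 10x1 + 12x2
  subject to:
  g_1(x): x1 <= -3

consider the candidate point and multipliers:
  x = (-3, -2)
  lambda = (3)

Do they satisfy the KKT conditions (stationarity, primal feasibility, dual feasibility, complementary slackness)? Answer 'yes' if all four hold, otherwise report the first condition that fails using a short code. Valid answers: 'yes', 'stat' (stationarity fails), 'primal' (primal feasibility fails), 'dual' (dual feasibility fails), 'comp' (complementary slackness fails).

Gradient of f: grad f(x) = Q x + c = (-3, 0)
Constraint values g_i(x) = a_i^T x - b_i:
  g_1((-3, -2)) = 0
Stationarity residual: grad f(x) + sum_i lambda_i a_i = (0, 0)
  -> stationarity OK
Primal feasibility (all g_i <= 0): OK
Dual feasibility (all lambda_i >= 0): OK
Complementary slackness (lambda_i * g_i(x) = 0 for all i): OK

Verdict: yes, KKT holds.

yes


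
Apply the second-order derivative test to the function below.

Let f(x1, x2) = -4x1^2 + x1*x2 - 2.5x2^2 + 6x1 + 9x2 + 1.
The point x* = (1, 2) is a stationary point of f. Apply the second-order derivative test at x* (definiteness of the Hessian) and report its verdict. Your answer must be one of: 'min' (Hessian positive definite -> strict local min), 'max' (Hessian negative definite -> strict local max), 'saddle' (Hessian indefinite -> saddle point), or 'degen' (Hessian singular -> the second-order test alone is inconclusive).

Compute the Hessian H = grad^2 f:
  H = [[-8, 1], [1, -5]]
Verify stationarity: grad f(x*) = H x* + g = (0, 0).
Eigenvalues of H: -8.3028, -4.6972.
Both eigenvalues < 0, so H is negative definite -> x* is a strict local max.

max


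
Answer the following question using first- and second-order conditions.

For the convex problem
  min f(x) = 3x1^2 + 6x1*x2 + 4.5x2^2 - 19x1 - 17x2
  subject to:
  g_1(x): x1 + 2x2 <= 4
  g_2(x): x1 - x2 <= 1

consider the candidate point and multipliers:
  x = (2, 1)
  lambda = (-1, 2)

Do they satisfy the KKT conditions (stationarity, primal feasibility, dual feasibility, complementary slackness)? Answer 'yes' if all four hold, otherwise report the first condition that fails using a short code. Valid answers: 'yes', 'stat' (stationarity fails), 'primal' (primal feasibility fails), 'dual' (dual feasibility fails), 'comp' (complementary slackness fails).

Gradient of f: grad f(x) = Q x + c = (-1, 4)
Constraint values g_i(x) = a_i^T x - b_i:
  g_1((2, 1)) = 0
  g_2((2, 1)) = 0
Stationarity residual: grad f(x) + sum_i lambda_i a_i = (0, 0)
  -> stationarity OK
Primal feasibility (all g_i <= 0): OK
Dual feasibility (all lambda_i >= 0): FAILS
Complementary slackness (lambda_i * g_i(x) = 0 for all i): OK

Verdict: the first failing condition is dual_feasibility -> dual.

dual


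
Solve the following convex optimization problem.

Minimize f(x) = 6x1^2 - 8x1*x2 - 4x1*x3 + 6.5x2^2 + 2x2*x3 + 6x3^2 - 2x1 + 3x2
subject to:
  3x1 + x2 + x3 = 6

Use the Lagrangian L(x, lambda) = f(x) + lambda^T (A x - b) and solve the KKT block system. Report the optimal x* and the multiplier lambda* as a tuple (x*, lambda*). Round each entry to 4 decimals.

Form the Lagrangian:
  L(x, lambda) = (1/2) x^T Q x + c^T x + lambda^T (A x - b)
Stationarity (grad_x L = 0): Q x + c + A^T lambda = 0.
Primal feasibility: A x = b.

This gives the KKT block system:
  [ Q   A^T ] [ x     ]   [-c ]
  [ A    0  ] [ lambda ] = [ b ]

Solving the linear system:
  x*      = (1.5332, 0.816, 0.5843)
  lambda* = (-2.5111)
  f(x*)   = 7.224

x* = (1.5332, 0.816, 0.5843), lambda* = (-2.5111)


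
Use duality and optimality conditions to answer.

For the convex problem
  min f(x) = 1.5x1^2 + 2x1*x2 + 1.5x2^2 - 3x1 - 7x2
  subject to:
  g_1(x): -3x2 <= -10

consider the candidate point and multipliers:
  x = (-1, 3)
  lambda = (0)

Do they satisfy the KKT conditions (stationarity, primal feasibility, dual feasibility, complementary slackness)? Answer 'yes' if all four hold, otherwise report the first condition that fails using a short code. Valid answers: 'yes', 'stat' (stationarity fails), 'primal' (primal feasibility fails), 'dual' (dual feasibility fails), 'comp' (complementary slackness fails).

Gradient of f: grad f(x) = Q x + c = (0, 0)
Constraint values g_i(x) = a_i^T x - b_i:
  g_1((-1, 3)) = 1
Stationarity residual: grad f(x) + sum_i lambda_i a_i = (0, 0)
  -> stationarity OK
Primal feasibility (all g_i <= 0): FAILS
Dual feasibility (all lambda_i >= 0): OK
Complementary slackness (lambda_i * g_i(x) = 0 for all i): OK

Verdict: the first failing condition is primal_feasibility -> primal.

primal


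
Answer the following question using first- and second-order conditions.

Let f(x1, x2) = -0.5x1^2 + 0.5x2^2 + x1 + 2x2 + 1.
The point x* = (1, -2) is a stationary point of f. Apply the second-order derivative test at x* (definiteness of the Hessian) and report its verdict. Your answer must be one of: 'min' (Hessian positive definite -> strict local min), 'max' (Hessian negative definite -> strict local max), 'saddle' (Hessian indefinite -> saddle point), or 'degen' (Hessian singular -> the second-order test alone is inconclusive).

Compute the Hessian H = grad^2 f:
  H = [[-1, 0], [0, 1]]
Verify stationarity: grad f(x*) = H x* + g = (0, 0).
Eigenvalues of H: -1, 1.
Eigenvalues have mixed signs, so H is indefinite -> x* is a saddle point.

saddle


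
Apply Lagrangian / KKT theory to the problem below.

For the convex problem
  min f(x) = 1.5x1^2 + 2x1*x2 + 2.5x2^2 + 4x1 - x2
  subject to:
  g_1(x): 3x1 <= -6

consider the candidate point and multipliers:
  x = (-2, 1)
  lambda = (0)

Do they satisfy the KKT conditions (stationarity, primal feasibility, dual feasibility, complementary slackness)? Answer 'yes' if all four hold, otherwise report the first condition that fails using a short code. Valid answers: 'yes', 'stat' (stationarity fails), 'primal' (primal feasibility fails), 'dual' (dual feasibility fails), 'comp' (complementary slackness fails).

Gradient of f: grad f(x) = Q x + c = (0, 0)
Constraint values g_i(x) = a_i^T x - b_i:
  g_1((-2, 1)) = 0
Stationarity residual: grad f(x) + sum_i lambda_i a_i = (0, 0)
  -> stationarity OK
Primal feasibility (all g_i <= 0): OK
Dual feasibility (all lambda_i >= 0): OK
Complementary slackness (lambda_i * g_i(x) = 0 for all i): OK

Verdict: yes, KKT holds.

yes


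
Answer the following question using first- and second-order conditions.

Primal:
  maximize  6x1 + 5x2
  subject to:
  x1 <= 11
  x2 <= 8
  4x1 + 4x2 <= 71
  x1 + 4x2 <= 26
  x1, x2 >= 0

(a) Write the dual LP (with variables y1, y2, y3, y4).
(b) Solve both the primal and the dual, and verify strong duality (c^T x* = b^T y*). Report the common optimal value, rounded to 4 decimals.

The standard primal-dual pair for 'max c^T x s.t. A x <= b, x >= 0' is:
  Dual:  min b^T y  s.t.  A^T y >= c,  y >= 0.

So the dual LP is:
  minimize  11y1 + 8y2 + 71y3 + 26y4
  subject to:
    y1 + 4y3 + y4 >= 6
    y2 + 4y3 + 4y4 >= 5
    y1, y2, y3, y4 >= 0

Solving the primal: x* = (11, 3.75).
  primal value c^T x* = 84.75.
Solving the dual: y* = (4.75, 0, 0, 1.25).
  dual value b^T y* = 84.75.
Strong duality: c^T x* = b^T y*. Confirmed.

84.75


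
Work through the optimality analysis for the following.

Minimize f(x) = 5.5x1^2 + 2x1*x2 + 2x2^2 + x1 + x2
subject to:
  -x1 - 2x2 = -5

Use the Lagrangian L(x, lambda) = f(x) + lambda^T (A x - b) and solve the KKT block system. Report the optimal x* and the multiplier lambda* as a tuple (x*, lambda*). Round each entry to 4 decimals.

Form the Lagrangian:
  L(x, lambda) = (1/2) x^T Q x + c^T x + lambda^T (A x - b)
Stationarity (grad_x L = 0): Q x + c + A^T lambda = 0.
Primal feasibility: A x = b.

This gives the KKT block system:
  [ Q   A^T ] [ x     ]   [-c ]
  [ A    0  ] [ lambda ] = [ b ]

Solving the linear system:
  x*      = (-0.05, 2.525)
  lambda* = (5.5)
  f(x*)   = 14.9875

x* = (-0.05, 2.525), lambda* = (5.5)


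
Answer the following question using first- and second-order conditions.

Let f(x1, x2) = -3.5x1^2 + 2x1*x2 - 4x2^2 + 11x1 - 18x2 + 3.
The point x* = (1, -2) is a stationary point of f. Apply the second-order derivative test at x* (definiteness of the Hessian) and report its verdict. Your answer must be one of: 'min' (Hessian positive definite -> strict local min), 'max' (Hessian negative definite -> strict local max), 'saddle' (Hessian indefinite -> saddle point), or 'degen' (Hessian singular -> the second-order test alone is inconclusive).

Compute the Hessian H = grad^2 f:
  H = [[-7, 2], [2, -8]]
Verify stationarity: grad f(x*) = H x* + g = (0, 0).
Eigenvalues of H: -9.5616, -5.4384.
Both eigenvalues < 0, so H is negative definite -> x* is a strict local max.

max


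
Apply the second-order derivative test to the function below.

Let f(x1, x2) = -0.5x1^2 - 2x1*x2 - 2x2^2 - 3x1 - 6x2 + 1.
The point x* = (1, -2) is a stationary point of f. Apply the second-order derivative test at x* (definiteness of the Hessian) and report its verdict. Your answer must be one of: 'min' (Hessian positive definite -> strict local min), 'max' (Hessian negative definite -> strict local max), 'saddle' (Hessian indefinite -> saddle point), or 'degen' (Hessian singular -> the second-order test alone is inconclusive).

Compute the Hessian H = grad^2 f:
  H = [[-1, -2], [-2, -4]]
Verify stationarity: grad f(x*) = H x* + g = (0, 0).
Eigenvalues of H: -5, 0.
H has a zero eigenvalue (singular; negative semidefinite but not definite), so H is neither positive definite, negative definite, nor indefinite. The second-order test alone is inconclusive -> degen.
(Indeed, f is constant along the null direction of H through x*, so x* is not a strict local extremum.)

degen


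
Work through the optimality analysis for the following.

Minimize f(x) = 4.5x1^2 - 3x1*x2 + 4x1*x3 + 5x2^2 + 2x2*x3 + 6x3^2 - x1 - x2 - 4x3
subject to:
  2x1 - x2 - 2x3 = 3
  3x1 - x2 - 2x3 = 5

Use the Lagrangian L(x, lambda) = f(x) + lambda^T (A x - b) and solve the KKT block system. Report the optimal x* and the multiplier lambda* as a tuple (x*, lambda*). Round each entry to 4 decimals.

Form the Lagrangian:
  L(x, lambda) = (1/2) x^T Q x + c^T x + lambda^T (A x - b)
Stationarity (grad_x L = 0): Q x + c + A^T lambda = 0.
Primal feasibility: A x = b.

This gives the KKT block system:
  [ Q   A^T ] [ x     ]   [-c ]
  [ A    0  ] [ lambda ] = [ b ]

Solving the linear system:
  x*      = (2, 1, 0)
  lambda* = (23, -20)
  f(x*)   = 14

x* = (2, 1, 0), lambda* = (23, -20)


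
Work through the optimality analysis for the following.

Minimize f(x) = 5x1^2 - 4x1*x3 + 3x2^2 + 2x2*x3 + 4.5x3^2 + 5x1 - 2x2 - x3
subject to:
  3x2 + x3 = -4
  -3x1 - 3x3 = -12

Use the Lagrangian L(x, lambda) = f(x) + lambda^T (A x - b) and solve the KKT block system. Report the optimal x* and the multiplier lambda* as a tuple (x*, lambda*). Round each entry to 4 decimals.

Form the Lagrangian:
  L(x, lambda) = (1/2) x^T Q x + c^T x + lambda^T (A x - b)
Stationarity (grad_x L = 0): Q x + c + A^T lambda = 0.
Primal feasibility: A x = b.

This gives the KKT block system:
  [ Q   A^T ] [ x     ]   [-c ]
  [ A    0  ] [ lambda ] = [ b ]

Solving the linear system:
  x*      = (1.6709, -2.1097, 2.3291)
  lambda* = (3.3333, 4.1308)
  f(x*)   = 36.5738

x* = (1.6709, -2.1097, 2.3291), lambda* = (3.3333, 4.1308)


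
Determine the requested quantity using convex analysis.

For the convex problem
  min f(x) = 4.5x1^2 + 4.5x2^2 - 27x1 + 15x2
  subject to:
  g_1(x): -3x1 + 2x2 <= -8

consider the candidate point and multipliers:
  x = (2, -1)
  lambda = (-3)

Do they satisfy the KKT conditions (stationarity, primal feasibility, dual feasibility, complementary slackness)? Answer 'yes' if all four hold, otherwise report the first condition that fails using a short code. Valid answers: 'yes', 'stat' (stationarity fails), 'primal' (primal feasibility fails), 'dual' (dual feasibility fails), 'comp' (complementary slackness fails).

Gradient of f: grad f(x) = Q x + c = (-9, 6)
Constraint values g_i(x) = a_i^T x - b_i:
  g_1((2, -1)) = 0
Stationarity residual: grad f(x) + sum_i lambda_i a_i = (0, 0)
  -> stationarity OK
Primal feasibility (all g_i <= 0): OK
Dual feasibility (all lambda_i >= 0): FAILS
Complementary slackness (lambda_i * g_i(x) = 0 for all i): OK

Verdict: the first failing condition is dual_feasibility -> dual.

dual


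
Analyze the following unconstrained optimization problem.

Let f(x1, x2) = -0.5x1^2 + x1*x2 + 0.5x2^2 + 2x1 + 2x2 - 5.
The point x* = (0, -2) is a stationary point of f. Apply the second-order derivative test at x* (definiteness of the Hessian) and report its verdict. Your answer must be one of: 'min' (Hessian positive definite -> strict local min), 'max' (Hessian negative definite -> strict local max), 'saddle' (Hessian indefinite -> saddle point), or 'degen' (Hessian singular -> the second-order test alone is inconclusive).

Compute the Hessian H = grad^2 f:
  H = [[-1, 1], [1, 1]]
Verify stationarity: grad f(x*) = H x* + g = (0, 0).
Eigenvalues of H: -1.4142, 1.4142.
Eigenvalues have mixed signs, so H is indefinite -> x* is a saddle point.

saddle


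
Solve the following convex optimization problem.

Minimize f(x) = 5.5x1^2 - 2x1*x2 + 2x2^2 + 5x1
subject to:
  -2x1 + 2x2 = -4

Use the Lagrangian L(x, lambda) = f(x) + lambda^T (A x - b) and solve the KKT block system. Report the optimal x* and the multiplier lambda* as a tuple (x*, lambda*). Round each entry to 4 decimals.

Form the Lagrangian:
  L(x, lambda) = (1/2) x^T Q x + c^T x + lambda^T (A x - b)
Stationarity (grad_x L = 0): Q x + c + A^T lambda = 0.
Primal feasibility: A x = b.

This gives the KKT block system:
  [ Q   A^T ] [ x     ]   [-c ]
  [ A    0  ] [ lambda ] = [ b ]

Solving the linear system:
  x*      = (-0.0909, -2.0909)
  lambda* = (4.0909)
  f(x*)   = 7.9545

x* = (-0.0909, -2.0909), lambda* = (4.0909)


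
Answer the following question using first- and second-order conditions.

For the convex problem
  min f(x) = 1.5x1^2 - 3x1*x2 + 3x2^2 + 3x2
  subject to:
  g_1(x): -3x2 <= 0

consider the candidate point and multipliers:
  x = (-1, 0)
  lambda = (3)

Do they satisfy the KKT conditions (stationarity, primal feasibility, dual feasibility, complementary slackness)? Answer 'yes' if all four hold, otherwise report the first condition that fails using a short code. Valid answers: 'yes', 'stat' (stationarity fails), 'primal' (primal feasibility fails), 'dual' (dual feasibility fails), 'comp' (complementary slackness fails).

Gradient of f: grad f(x) = Q x + c = (-3, 6)
Constraint values g_i(x) = a_i^T x - b_i:
  g_1((-1, 0)) = 0
Stationarity residual: grad f(x) + sum_i lambda_i a_i = (-3, -3)
  -> stationarity FAILS
Primal feasibility (all g_i <= 0): OK
Dual feasibility (all lambda_i >= 0): OK
Complementary slackness (lambda_i * g_i(x) = 0 for all i): OK

Verdict: the first failing condition is stationarity -> stat.

stat


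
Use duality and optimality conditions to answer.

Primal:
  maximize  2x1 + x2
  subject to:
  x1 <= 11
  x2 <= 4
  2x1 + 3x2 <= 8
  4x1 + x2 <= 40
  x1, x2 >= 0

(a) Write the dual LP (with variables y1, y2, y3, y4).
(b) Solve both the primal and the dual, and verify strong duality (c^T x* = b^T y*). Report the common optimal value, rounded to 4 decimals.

The standard primal-dual pair for 'max c^T x s.t. A x <= b, x >= 0' is:
  Dual:  min b^T y  s.t.  A^T y >= c,  y >= 0.

So the dual LP is:
  minimize  11y1 + 4y2 + 8y3 + 40y4
  subject to:
    y1 + 2y3 + 4y4 >= 2
    y2 + 3y3 + y4 >= 1
    y1, y2, y3, y4 >= 0

Solving the primal: x* = (4, 0).
  primal value c^T x* = 8.
Solving the dual: y* = (0, 0, 1, 0).
  dual value b^T y* = 8.
Strong duality: c^T x* = b^T y*. Confirmed.

8


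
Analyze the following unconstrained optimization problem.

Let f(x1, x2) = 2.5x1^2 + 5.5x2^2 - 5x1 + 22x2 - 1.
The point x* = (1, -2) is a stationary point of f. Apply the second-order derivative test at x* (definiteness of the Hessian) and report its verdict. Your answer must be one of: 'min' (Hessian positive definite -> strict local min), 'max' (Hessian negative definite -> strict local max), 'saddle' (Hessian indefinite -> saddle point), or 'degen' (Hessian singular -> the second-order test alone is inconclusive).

Compute the Hessian H = grad^2 f:
  H = [[5, 0], [0, 11]]
Verify stationarity: grad f(x*) = H x* + g = (0, 0).
Eigenvalues of H: 5, 11.
Both eigenvalues > 0, so H is positive definite -> x* is a strict local min.

min


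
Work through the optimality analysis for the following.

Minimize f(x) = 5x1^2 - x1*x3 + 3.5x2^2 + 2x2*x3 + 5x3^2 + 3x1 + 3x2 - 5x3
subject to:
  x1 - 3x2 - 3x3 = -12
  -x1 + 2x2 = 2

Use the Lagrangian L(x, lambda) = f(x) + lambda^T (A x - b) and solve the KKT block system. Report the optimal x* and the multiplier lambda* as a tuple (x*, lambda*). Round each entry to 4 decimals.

Form the Lagrangian:
  L(x, lambda) = (1/2) x^T Q x + c^T x + lambda^T (A x - b)
Stationarity (grad_x L = 0): Q x + c + A^T lambda = 0.
Primal feasibility: A x = b.

This gives the KKT block system:
  [ Q   A^T ] [ x     ]   [-c ]
  [ A    0  ] [ lambda ] = [ b ]

Solving the linear system:
  x*      = (-0.291, 0.8545, 3.0485)
  lambda* = (9.1617, 6.2032)
  f(x*)   = 41.9908

x* = (-0.291, 0.8545, 3.0485), lambda* = (9.1617, 6.2032)


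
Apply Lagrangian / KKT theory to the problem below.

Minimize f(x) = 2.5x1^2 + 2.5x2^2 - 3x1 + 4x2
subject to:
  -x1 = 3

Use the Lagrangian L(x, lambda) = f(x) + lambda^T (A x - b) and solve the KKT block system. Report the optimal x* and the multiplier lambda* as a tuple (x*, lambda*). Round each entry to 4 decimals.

Form the Lagrangian:
  L(x, lambda) = (1/2) x^T Q x + c^T x + lambda^T (A x - b)
Stationarity (grad_x L = 0): Q x + c + A^T lambda = 0.
Primal feasibility: A x = b.

This gives the KKT block system:
  [ Q   A^T ] [ x     ]   [-c ]
  [ A    0  ] [ lambda ] = [ b ]

Solving the linear system:
  x*      = (-3, -0.8)
  lambda* = (-18)
  f(x*)   = 29.9

x* = (-3, -0.8), lambda* = (-18)


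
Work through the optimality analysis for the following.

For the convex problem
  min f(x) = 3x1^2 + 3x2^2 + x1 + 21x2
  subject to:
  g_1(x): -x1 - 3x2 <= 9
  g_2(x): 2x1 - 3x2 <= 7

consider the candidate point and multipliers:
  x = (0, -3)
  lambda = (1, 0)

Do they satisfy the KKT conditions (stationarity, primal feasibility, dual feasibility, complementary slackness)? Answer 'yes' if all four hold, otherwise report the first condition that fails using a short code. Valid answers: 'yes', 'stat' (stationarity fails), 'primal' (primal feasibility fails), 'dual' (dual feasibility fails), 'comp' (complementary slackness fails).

Gradient of f: grad f(x) = Q x + c = (1, 3)
Constraint values g_i(x) = a_i^T x - b_i:
  g_1((0, -3)) = 0
  g_2((0, -3)) = 2
Stationarity residual: grad f(x) + sum_i lambda_i a_i = (0, 0)
  -> stationarity OK
Primal feasibility (all g_i <= 0): FAILS
Dual feasibility (all lambda_i >= 0): OK
Complementary slackness (lambda_i * g_i(x) = 0 for all i): OK

Verdict: the first failing condition is primal_feasibility -> primal.

primal


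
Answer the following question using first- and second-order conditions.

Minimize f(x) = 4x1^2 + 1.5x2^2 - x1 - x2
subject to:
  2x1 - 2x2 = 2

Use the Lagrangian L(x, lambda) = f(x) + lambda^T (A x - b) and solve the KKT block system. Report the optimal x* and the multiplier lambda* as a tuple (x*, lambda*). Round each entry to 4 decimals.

Form the Lagrangian:
  L(x, lambda) = (1/2) x^T Q x + c^T x + lambda^T (A x - b)
Stationarity (grad_x L = 0): Q x + c + A^T lambda = 0.
Primal feasibility: A x = b.

This gives the KKT block system:
  [ Q   A^T ] [ x     ]   [-c ]
  [ A    0  ] [ lambda ] = [ b ]

Solving the linear system:
  x*      = (0.4545, -0.5455)
  lambda* = (-1.3182)
  f(x*)   = 1.3636

x* = (0.4545, -0.5455), lambda* = (-1.3182)


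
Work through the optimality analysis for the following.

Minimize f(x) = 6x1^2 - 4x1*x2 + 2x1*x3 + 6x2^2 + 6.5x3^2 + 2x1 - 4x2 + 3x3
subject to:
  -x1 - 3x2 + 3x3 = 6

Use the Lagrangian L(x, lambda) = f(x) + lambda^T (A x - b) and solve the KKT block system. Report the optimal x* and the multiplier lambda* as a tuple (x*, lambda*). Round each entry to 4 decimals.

Form the Lagrangian:
  L(x, lambda) = (1/2) x^T Q x + c^T x + lambda^T (A x - b)
Stationarity (grad_x L = 0): Q x + c + A^T lambda = 0.
Primal feasibility: A x = b.

This gives the KKT block system:
  [ Q   A^T ] [ x     ]   [-c ]
  [ A    0  ] [ lambda ] = [ b ]

Solving the linear system:
  x*      = (-0.9158, -0.9145, 0.7802)
  lambda* = (-3.7705)
  f(x*)   = 13.395

x* = (-0.9158, -0.9145, 0.7802), lambda* = (-3.7705)


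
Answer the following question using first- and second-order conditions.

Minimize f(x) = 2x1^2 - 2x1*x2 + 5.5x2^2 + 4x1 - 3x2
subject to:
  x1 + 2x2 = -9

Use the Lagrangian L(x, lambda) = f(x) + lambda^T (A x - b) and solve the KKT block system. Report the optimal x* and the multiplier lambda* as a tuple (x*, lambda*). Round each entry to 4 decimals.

Form the Lagrangian:
  L(x, lambda) = (1/2) x^T Q x + c^T x + lambda^T (A x - b)
Stationarity (grad_x L = 0): Q x + c + A^T lambda = 0.
Primal feasibility: A x = b.

This gives the KKT block system:
  [ Q   A^T ] [ x     ]   [-c ]
  [ A    0  ] [ lambda ] = [ b ]

Solving the linear system:
  x*      = (-4.4857, -2.2571)
  lambda* = (9.4286)
  f(x*)   = 36.8429

x* = (-4.4857, -2.2571), lambda* = (9.4286)


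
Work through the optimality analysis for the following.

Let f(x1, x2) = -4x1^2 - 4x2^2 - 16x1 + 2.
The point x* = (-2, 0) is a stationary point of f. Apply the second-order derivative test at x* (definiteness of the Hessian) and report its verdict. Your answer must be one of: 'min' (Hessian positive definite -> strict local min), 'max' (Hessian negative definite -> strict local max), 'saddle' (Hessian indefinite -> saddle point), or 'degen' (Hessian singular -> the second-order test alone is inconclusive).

Compute the Hessian H = grad^2 f:
  H = [[-8, 0], [0, -8]]
Verify stationarity: grad f(x*) = H x* + g = (0, 0).
Eigenvalues of H: -8, -8.
Both eigenvalues < 0, so H is negative definite -> x* is a strict local max.

max


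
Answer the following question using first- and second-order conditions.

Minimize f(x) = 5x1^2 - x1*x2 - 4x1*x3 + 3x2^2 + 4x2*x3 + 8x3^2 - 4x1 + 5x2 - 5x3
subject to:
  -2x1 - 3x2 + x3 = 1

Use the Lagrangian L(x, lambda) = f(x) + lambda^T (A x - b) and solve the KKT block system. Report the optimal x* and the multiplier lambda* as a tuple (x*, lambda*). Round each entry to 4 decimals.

Form the Lagrangian:
  L(x, lambda) = (1/2) x^T Q x + c^T x + lambda^T (A x - b)
Stationarity (grad_x L = 0): Q x + c + A^T lambda = 0.
Primal feasibility: A x = b.

This gives the KKT block system:
  [ Q   A^T ] [ x     ]   [-c ]
  [ A    0  ] [ lambda ] = [ b ]

Solving the linear system:
  x*      = (0.7653, -0.6416, 0.6057)
  lambda* = (0.9359)
  f(x*)   = -5.1171

x* = (0.7653, -0.6416, 0.6057), lambda* = (0.9359)


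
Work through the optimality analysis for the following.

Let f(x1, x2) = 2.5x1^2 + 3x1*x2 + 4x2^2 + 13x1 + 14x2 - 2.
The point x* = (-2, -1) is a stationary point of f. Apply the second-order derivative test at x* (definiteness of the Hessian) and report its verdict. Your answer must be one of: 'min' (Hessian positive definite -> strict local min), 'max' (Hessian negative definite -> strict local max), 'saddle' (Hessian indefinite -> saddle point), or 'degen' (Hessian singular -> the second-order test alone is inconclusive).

Compute the Hessian H = grad^2 f:
  H = [[5, 3], [3, 8]]
Verify stationarity: grad f(x*) = H x* + g = (0, 0).
Eigenvalues of H: 3.1459, 9.8541.
Both eigenvalues > 0, so H is positive definite -> x* is a strict local min.

min


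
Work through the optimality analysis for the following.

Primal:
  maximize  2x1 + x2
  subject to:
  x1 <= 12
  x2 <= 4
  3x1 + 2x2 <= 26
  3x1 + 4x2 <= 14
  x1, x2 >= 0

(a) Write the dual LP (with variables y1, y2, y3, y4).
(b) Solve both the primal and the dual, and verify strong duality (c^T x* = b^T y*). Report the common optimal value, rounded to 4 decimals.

The standard primal-dual pair for 'max c^T x s.t. A x <= b, x >= 0' is:
  Dual:  min b^T y  s.t.  A^T y >= c,  y >= 0.

So the dual LP is:
  minimize  12y1 + 4y2 + 26y3 + 14y4
  subject to:
    y1 + 3y3 + 3y4 >= 2
    y2 + 2y3 + 4y4 >= 1
    y1, y2, y3, y4 >= 0

Solving the primal: x* = (4.6667, 0).
  primal value c^T x* = 9.3333.
Solving the dual: y* = (0, 0, 0, 0.6667).
  dual value b^T y* = 9.3333.
Strong duality: c^T x* = b^T y*. Confirmed.

9.3333


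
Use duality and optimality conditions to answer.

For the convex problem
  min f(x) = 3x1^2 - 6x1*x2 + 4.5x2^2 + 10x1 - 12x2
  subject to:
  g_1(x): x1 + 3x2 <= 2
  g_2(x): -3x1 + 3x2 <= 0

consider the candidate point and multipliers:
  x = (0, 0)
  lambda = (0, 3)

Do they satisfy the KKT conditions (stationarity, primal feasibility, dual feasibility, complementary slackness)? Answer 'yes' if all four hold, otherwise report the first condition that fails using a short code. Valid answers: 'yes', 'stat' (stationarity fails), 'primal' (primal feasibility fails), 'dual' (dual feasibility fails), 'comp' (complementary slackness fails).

Gradient of f: grad f(x) = Q x + c = (10, -12)
Constraint values g_i(x) = a_i^T x - b_i:
  g_1((0, 0)) = -2
  g_2((0, 0)) = 0
Stationarity residual: grad f(x) + sum_i lambda_i a_i = (1, -3)
  -> stationarity FAILS
Primal feasibility (all g_i <= 0): OK
Dual feasibility (all lambda_i >= 0): OK
Complementary slackness (lambda_i * g_i(x) = 0 for all i): OK

Verdict: the first failing condition is stationarity -> stat.

stat
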